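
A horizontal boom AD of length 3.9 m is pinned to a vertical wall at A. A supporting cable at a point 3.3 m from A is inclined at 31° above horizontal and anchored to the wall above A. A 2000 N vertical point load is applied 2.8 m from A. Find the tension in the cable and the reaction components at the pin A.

T = 3295 N, A_x = 2824 N, A_y = 303.0 N

ΣM about A: T·sin31°·3.3 − 2000·2.8 = 0 → T = 5600/(3.3·0.515038) = 3294.84 ≈ 3295 N.
ΣF_x = 0: A_x − T·cos31° = 0 → A_x = 3294.84 × 0.857167 = 2824 N.
ΣF_y = 0: A_y + T·sin31° − 2000 = 0 → A_y = 2000 − 3294.84 × 0.515038 = 303.0 N.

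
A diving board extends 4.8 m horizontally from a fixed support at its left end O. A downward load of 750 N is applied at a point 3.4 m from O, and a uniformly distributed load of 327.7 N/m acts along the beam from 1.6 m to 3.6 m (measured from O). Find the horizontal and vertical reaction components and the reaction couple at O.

O_x = 0, O_y = 1405 N, M_O = 4254 N·m

Resultant of the distributed load: 327.7 × 2 = 655.4 N at 2.6 m from O.
ΣF_x = 0: O_x = 0.
ΣF_y = 0: O_y − 750 − 327.7·2 = 0 → O_y = 1405 N.
ΣM about O: M_O − 750·3.4 − (327.7·2)·2.6 = 0 → M_O = 4254 N·m.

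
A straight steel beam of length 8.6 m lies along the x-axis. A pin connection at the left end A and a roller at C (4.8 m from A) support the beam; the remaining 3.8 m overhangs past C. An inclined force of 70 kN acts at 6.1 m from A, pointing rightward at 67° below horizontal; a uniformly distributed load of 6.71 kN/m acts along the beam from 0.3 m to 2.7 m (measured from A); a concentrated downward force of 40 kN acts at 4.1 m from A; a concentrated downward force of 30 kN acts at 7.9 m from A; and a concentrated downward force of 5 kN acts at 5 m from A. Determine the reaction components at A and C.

Resultant of the distributed load: 6.71 × 2.4 = 16.104 kN at 1.5 m from A.
Moments about A: C_y·4.8 − 70·sin67°·6.1 − (6.71·2.4)·1.5 − 40·4.1 − 30·7.9 − 5·5 = 0 → C_y = 843.212/4.8 = 175.669 ≈ 175.7 kN.
ΣF_y = 0: A_y + 175.669 − 70·sin67° − 6.71·2.4 − 40 − 30 − 5 = 0 → A_y = -20.13 kN.
ΣF_x = 0: A_x + 70·cos67° = 0 → A_x = -27.35 kN.

A_x = -27.35 kN, A_y = -20.13 kN, C_y = 175.7 kN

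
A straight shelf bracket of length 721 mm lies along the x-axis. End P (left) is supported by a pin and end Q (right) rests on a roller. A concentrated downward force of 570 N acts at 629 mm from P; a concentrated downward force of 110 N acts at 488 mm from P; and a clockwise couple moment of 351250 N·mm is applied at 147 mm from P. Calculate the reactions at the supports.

P_x = 0, P_y = -378.9 N, Q_y = 1059 N

Moments about P: Q_y·721 − 570·629 − 110·488 − 351250 = 0 → Q_y = 763460/721 = 1058.89 ≈ 1059 N.
ΣF_y = 0: P_y + 1058.89 − 570 − 110 = 0 → P_y = -378.9 N.
ΣF_x = 0: no horizontal applied forces, so P_x = 0.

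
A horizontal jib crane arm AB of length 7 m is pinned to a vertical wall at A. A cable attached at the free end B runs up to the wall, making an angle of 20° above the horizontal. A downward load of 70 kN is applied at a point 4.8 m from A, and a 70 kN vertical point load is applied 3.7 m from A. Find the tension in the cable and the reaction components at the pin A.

ΣM about A: T·sin20°·7 − 70·4.8 − 70·3.7 = 0 → T = 595/(7·0.34202) = 248.523 ≈ 248.5 kN.
ΣF_x = 0: A_x − T·cos20° = 0 → A_x = 248.523 × 0.939693 = 233.5 kN.
ΣF_y = 0: A_y + T·sin20° − 70 − 70 = 0 → A_y = 140 − 248.523 × 0.34202 = 55.00 kN.

T = 248.5 kN, A_x = 233.5 kN, A_y = 55.00 kN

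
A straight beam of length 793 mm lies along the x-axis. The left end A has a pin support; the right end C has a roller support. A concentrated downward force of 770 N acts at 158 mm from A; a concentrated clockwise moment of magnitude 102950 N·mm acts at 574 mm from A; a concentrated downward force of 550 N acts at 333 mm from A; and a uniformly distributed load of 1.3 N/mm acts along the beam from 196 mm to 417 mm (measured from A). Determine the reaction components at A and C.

A_x = 0, A_y = 982.1 N, C_y = 625.2 N

Resultant of the distributed load: 1.3 × 221 = 287.3 N at 306.5 mm from A.
Moments about A: C_y·793 − 770·158 − 102950 − 550·333 − (1.3·221)·306.5 = 0 → C_y = 495817.45/793 = 625.243 ≈ 625.2 N.
ΣF_y = 0: A_y + 625.243 − 770 − 550 − 1.3·221 = 0 → A_y = 982.1 N.
ΣF_x = 0: no horizontal applied forces, so A_x = 0.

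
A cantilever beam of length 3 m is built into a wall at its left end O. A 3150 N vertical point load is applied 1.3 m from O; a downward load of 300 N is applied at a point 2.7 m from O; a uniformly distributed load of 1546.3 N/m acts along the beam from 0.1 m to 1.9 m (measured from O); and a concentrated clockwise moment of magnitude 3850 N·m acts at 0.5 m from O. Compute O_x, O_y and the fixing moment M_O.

Resultant of the distributed load: 1546.3 × 1.8 = 2783.34 N at 1 m from O.
ΣF_x = 0: O_x = 0.
ΣF_y = 0: O_y − 3150 − 300 − 1546.3·1.8 = 0 → O_y = 6233 N.
ΣM about O: M_O − 3150·1.3 − 300·2.7 − (1546.3·1.8)·1 − 3850 = 0 → M_O = 11540 N·m.

O_x = 0, O_y = 6233 N, M_O = 11540 N·m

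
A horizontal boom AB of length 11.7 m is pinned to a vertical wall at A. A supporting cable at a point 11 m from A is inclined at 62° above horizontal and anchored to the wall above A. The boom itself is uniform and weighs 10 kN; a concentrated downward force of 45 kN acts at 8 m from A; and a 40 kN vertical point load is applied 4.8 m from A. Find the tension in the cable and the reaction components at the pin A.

T = 62.86 kN, A_x = 29.51 kN, A_y = 39.50 kN

ΣM about A: T·sin62°·11 − 10·5.85 − 45·8 − 40·4.8 = 0 → T = 610.5/(11·0.882948) = 62.8576 ≈ 62.86 kN.
ΣF_x = 0: A_x − T·cos62° = 0 → A_x = 62.8576 × 0.469472 = 29.51 kN.
ΣF_y = 0: A_y + T·sin62° − 10 − 45 − 40 = 0 → A_y = 95 − 62.8576 × 0.882948 = 39.50 kN.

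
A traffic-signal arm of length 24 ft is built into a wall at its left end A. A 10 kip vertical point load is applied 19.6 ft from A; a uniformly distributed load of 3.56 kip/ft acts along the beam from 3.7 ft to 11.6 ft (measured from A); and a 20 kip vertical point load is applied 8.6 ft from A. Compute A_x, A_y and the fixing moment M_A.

Resultant of the distributed load: 3.56 × 7.9 = 28.124 kip at 7.65 ft from A.
ΣF_x = 0: A_x = 0.
ΣF_y = 0: A_y − 10 − 3.56·7.9 − 20 = 0 → A_y = 58.12 kip.
ΣM about A: M_A − 10·19.6 − (3.56·7.9)·7.65 − 20·8.6 = 0 → M_A = 583.1 kip·ft.

A_x = 0, A_y = 58.12 kip, M_A = 583.1 kip·ft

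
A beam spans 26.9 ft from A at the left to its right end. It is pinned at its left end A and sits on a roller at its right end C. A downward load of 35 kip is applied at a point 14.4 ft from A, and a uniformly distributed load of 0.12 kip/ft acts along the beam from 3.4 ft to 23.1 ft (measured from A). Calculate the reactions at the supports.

A_x = 0, A_y = 17.46 kip, C_y = 19.90 kip

Resultant of the distributed load: 0.12 × 19.7 = 2.364 kip at 13.25 ft from A.
Moments about A: C_y·26.9 − 35·14.4 − (0.12·19.7)·13.25 = 0 → C_y = 535.323/26.9 = 19.9005 ≈ 19.90 kip.
ΣF_y = 0: A_y + 19.9005 − 35 − 0.12·19.7 = 0 → A_y = 17.46 kip.
ΣF_x = 0: no horizontal applied forces, so A_x = 0.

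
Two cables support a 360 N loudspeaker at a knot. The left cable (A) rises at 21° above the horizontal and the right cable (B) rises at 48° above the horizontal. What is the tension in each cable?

ΣF_x = 0: −T_A·cos21° + T_B·cos48° = 0 → T_B = 1.39521·T_A.
ΣF_y = 0: T_A·sin21° + T_B·sin48° = 360.
Substitute: T_A·(0.358368 + 1.39521·0.743145) = 360 → T_A = 258.025 ≈ 258.0 N.
Then T_B = 1.39521 × 258.025 = 360.0 N.

T_A = 258.0 N, T_B = 360.0 N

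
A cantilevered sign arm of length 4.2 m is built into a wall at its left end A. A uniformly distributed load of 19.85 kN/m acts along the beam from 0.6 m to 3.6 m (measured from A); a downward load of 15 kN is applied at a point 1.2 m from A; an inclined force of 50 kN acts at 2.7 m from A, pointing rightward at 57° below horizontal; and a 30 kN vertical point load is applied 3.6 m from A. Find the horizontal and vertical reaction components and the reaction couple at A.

Resultant of the distributed load: 19.85 × 3 = 59.55 kN at 2.1 m from A.
ΣF_x = 0: A_x + 50·cos57° = 0 → A_x = -27.23 kN.
ΣF_y = 0: A_y − 19.85·3 − 15 − 50·sin57° − 30 = 0 → A_y = 146.5 kN.
ΣM about A: M_A − (19.85·3)·2.1 − 15·1.2 − 50·sin57°·2.7 − 30·3.6 = 0 → M_A = 364.3 kN·m.

A_x = -27.23 kN, A_y = 146.5 kN, M_A = 364.3 kN·m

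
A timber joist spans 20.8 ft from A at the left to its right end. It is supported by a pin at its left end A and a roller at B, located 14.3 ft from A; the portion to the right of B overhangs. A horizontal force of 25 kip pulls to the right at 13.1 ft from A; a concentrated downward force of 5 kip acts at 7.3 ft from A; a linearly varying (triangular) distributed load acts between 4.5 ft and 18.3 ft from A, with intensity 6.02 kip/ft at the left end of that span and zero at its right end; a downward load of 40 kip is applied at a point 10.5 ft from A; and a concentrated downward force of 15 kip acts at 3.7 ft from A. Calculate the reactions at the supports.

A_x = -25.00 kip, A_y = 39.30 kip, B_y = 62.24 kip

Resultant of the triangular load: ½ × 6.02 × 13.8 = 41.538 kip, acting at 9.1 ft from A (one-third of the span from the peak).
ΣM about A: B_y·14.3 − 5·7.3 − (½·6.02·13.8)·9.1 − 40·10.5 − 15·3.7 = 0 → B_y = 889.9958/14.3 = 62.2375 ≈ 62.24 kip.
ΣF_y = 0: A_y + 62.2375 − 5 − ½·6.02·13.8 − 40 − 15 = 0 → A_y = 39.30 kip.
ΣF_x = 0: A_x + 25 = 0 → A_x = -25.00 kip.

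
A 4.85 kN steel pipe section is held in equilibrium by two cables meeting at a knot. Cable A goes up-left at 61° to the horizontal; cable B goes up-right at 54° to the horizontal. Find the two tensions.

T_A = 3.145 kN, T_B = 2.594 kN

ΣF_x = 0: −T_A·cos61° + T_B·cos54° = 0 → T_B = 0.824807·T_A.
ΣF_y = 0: T_A·sin61° + T_B·sin54° = 4.85.
Substitute: T_A·(0.87462 + 0.824807·0.809017) = 4.85 → T_A = 3.14546 ≈ 3.145 kN.
Then T_B = 0.824807 × 3.14546 = 2.594 kN.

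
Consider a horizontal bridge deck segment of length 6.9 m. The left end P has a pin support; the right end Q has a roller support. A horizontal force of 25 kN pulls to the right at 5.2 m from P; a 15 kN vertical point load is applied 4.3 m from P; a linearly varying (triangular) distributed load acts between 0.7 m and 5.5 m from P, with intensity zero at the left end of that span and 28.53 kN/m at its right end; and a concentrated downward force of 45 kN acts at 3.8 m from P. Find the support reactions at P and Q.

Resultant of the triangular load: ½ × 28.53 × 4.8 = 68.472 kN, acting at 3.9 m from P (one-third of the span from the peak).
Moments about P: Q_y·6.9 − 15·4.3 − (½·28.53·4.8)·3.9 − 45·3.8 = 0 → Q_y = 502.5408/6.9 = 72.832 ≈ 72.83 kN.
ΣF_y = 0: P_y + 72.832 − 15 − ½·28.53·4.8 − 45 = 0 → P_y = 55.64 kN.
ΣF_x = 0: P_x + 25 = 0 → P_x = -25.00 kN.

P_x = -25.00 kN, P_y = 55.64 kN, Q_y = 72.83 kN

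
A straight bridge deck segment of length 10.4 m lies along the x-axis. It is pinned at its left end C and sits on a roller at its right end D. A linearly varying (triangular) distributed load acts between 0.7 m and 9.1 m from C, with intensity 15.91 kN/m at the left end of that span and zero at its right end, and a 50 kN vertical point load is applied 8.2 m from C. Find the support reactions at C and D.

C_x = 0, C_y = 54.91 kN, D_y = 61.91 kN

Resultant of the triangular load: ½ × 15.91 × 8.4 = 66.822 kN, acting at 3.5 m from C (one-third of the span from the peak).
ΣM about C: D_y·10.4 − (½·15.91·8.4)·3.5 − 50·8.2 = 0 → D_y = 643.877/10.4 = 61.9112 ≈ 61.91 kN.
ΣF_y = 0: C_y + 61.9112 − ½·15.91·8.4 − 50 = 0 → C_y = 54.91 kN.
ΣF_x = 0: no horizontal applied forces, so C_x = 0.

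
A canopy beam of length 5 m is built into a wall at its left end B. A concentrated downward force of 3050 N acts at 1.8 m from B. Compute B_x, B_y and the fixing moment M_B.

ΣF_x = 0: B_x = 0.
ΣF_y = 0: B_y − 3050 = 0 → B_y = 3050 N.
ΣM about B: M_B − 3050·1.8 = 0 → M_B = 5490 N·m.

B_x = 0, B_y = 3050 N, M_B = 5490 N·m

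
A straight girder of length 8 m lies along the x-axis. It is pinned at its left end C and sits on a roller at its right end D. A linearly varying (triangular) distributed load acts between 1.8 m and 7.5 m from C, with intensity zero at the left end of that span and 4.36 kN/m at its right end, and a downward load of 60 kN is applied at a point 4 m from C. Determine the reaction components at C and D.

Resultant of the triangular load: ½ × 4.36 × 5.7 = 12.426 kN, acting at 5.6 m from C (one-third of the span from the peak).
ΣM about C: D_y·8 − (½·4.36·5.7)·5.6 − 60·4 = 0 → D_y = 309.5856/8 = 38.6982 ≈ 38.70 kN.
ΣF_y = 0: C_y + 38.6982 − ½·4.36·5.7 − 60 = 0 → C_y = 33.73 kN.
ΣF_x = 0: no horizontal applied forces, so C_x = 0.

C_x = 0, C_y = 33.73 kN, D_y = 38.70 kN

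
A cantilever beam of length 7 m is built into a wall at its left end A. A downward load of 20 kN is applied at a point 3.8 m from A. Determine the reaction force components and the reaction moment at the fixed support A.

A_x = 0, A_y = 20.00 kN, M_A = 76.00 kN·m

ΣF_x = 0: A_x = 0.
ΣF_y = 0: A_y − 20 = 0 → A_y = 20.00 kN.
ΣM about A: M_A − 20·3.8 = 0 → M_A = 76.00 kN·m.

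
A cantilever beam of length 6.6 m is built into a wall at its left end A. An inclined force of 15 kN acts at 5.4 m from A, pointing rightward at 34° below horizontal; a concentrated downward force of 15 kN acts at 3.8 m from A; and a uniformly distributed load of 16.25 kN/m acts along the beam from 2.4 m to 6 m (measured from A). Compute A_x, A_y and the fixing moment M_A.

A_x = -12.44 kN, A_y = 81.89 kN, M_A = 348.0 kN·m

Resultant of the distributed load: 16.25 × 3.6 = 58.5 kN at 4.2 m from A.
ΣF_x = 0: A_x + 15·cos34° = 0 → A_x = -12.44 kN.
ΣF_y = 0: A_y − 15·sin34° − 15 − 16.25·3.6 = 0 → A_y = 81.89 kN.
ΣM about A: M_A − 15·sin34°·5.4 − 15·3.8 − (16.25·3.6)·4.2 = 0 → M_A = 348.0 kN·m.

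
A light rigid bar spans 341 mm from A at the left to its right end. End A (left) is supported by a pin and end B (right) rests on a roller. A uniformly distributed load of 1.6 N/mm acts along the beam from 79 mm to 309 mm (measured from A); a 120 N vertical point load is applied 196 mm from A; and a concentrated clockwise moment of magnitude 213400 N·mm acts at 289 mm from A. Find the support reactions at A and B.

A_x = 0, A_y = -416.1 N, B_y = 904.1 N

Resultant of the distributed load: 1.6 × 230 = 368 N at 194 mm from A.
Moments about A: B_y·341 − (1.6·230)·194 − 120·196 − 213400 = 0 → B_y = 308312/341 = 904.141 ≈ 904.1 N.
ΣF_y = 0: A_y + 904.141 − 1.6·230 − 120 = 0 → A_y = -416.1 N.
ΣF_x = 0: no horizontal applied forces, so A_x = 0.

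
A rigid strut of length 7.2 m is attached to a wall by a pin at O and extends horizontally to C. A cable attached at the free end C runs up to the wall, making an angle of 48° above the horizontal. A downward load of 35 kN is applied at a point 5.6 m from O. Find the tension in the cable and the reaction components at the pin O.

T = 36.63 kN, O_x = 24.51 kN, O_y = 7.778 kN

ΣM about O: T·sin48°·7.2 − 35·5.6 = 0 → T = 196/(7.2·0.743145) = 36.6311 ≈ 36.63 kN.
ΣF_x = 0: O_x − T·cos48° = 0 → O_x = 36.6311 × 0.669131 = 24.51 kN.
ΣF_y = 0: O_y + T·sin48° − 35 = 0 → O_y = 35 − 36.6311 × 0.743145 = 7.778 kN.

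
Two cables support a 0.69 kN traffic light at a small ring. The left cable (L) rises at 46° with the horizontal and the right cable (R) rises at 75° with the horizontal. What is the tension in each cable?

ΣF_x = 0: −T_L·cos46° + T_R·cos75° = 0 → T_R = 2.68395·T_L.
ΣF_y = 0: T_L·sin46° + T_R·sin75° = 0.69.
Substitute: T_L·(0.71934 + 2.68395·0.965926) = 0.69 → T_L = 0.208344 ≈ 0.2083 kN.
Then T_R = 2.68395 × 0.208344 = 0.5592 kN.

T_L = 0.2083 kN, T_R = 0.5592 kN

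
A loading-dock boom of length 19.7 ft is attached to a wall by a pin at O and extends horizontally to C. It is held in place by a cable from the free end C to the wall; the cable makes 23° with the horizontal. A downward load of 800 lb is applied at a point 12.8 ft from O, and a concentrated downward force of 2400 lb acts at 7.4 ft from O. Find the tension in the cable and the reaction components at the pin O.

ΣM about O: T·sin23°·19.7 − 800·12.8 − 2400·7.4 = 0 → T = 28000/(19.7·0.390731) = 3637.59 ≈ 3638 lb.
ΣF_x = 0: O_x − T·cos23° = 0 → O_x = 3637.59 × 0.920505 = 3348 lb.
ΣF_y = 0: O_y + T·sin23° − 800 − 2400 = 0 → O_y = 3200 − 3637.59 × 0.390731 = 1779 lb.

T = 3638 lb, O_x = 3348 lb, O_y = 1779 lb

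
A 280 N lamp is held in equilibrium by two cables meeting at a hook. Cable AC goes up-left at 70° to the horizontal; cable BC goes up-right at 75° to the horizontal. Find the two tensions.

T_AC = 126.3 N, T_BC = 167.0 N

ΣF_x = 0: −T_AC·cos70° + T_BC·cos75° = 0 → T_BC = 1.32146·T_AC.
ΣF_y = 0: T_AC·sin70° + T_BC·sin75° = 280.
Substitute: T_AC·(0.939693 + 1.32146·0.965926) = 280 → T_AC = 126.347 ≈ 126.3 N.
Then T_BC = 1.32146 × 126.347 = 167.0 N.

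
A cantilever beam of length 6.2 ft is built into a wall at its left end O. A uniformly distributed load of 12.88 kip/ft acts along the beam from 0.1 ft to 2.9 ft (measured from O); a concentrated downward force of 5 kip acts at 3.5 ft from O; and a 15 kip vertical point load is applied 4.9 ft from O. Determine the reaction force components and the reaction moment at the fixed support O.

Resultant of the distributed load: 12.88 × 2.8 = 36.064 kip at 1.5 ft from O.
ΣF_x = 0: O_x = 0.
ΣF_y = 0: O_y − 12.88·2.8 − 5 − 15 = 0 → O_y = 56.06 kip.
ΣM about O: M_O − (12.88·2.8)·1.5 − 5·3.5 − 15·4.9 = 0 → M_O = 145.1 kip·ft.

O_x = 0, O_y = 56.06 kip, M_O = 145.1 kip·ft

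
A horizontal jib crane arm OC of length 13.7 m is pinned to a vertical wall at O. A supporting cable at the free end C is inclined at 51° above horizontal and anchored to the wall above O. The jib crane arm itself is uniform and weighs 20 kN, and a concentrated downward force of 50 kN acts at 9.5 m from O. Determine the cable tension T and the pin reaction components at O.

T = 57.48 kN, O_x = 36.17 kN, O_y = 25.33 kN

ΣM about O: T·sin51°·13.7 − 20·6.85 − 50·9.5 = 0 → T = 612/(13.7·0.777146) = 57.4815 ≈ 57.48 kN.
ΣF_x = 0: O_x − T·cos51° = 0 → O_x = 57.4815 × 0.62932 = 36.17 kN.
ΣF_y = 0: O_y + T·sin51° − 20 − 50 = 0 → O_y = 70 − 57.4815 × 0.777146 = 25.33 kN.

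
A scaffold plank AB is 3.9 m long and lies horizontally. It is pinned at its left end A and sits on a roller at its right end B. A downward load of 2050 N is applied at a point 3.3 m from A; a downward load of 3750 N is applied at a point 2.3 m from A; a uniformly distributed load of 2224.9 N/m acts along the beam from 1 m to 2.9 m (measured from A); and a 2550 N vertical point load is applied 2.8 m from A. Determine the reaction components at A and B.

A_x = 0, A_y = 4687 N, B_y = 7891 N

Resultant of the distributed load: 2224.9 × 1.9 = 4227.31 N at 1.95 m from A.
Taking moments about A: B_y·3.9 − 2050·3.3 − 3750·2.3 − (2224.9·1.9)·1.95 − 2550·2.8 = 0 → B_y = 30773.2545/3.9 = 7890.58 ≈ 7891 N.
ΣF_y = 0: A_y + 7890.58 − 2050 − 3750 − 2224.9·1.9 − 2550 = 0 → A_y = 4687 N.
ΣF_x = 0: no horizontal applied forces, so A_x = 0.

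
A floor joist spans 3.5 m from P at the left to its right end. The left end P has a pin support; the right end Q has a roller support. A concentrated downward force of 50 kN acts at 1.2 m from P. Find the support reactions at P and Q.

Taking moments about P: Q_y·3.5 − 50·1.2 = 0 → Q_y = 60/3.5 = 17.1429 ≈ 17.14 kN.
ΣF_y = 0: P_y + 17.1429 − 50 = 0 → P_y = 32.86 kN.
ΣF_x = 0: no horizontal applied forces, so P_x = 0.

P_x = 0, P_y = 32.86 kN, Q_y = 17.14 kN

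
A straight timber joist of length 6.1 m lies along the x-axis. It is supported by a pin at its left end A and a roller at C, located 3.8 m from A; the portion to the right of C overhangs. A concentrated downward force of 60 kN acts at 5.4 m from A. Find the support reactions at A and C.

A_x = 0, A_y = -25.26 kN, C_y = 85.26 kN

ΣM about A: C_y·3.8 − 60·5.4 = 0 → C_y = 324/3.8 = 85.2632 ≈ 85.26 kN.
ΣF_y = 0: A_y + 85.2632 − 60 = 0 → A_y = -25.26 kN.
ΣF_x = 0: no horizontal applied forces, so A_x = 0.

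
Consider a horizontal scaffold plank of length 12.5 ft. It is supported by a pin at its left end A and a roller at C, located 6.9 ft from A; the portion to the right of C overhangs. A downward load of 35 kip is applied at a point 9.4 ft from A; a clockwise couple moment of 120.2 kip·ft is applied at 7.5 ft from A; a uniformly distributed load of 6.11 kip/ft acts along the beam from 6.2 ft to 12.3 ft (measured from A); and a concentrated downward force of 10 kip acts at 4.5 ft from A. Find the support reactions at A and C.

A_x = 0, A_y = -39.32 kip, C_y = 121.6 kip

Resultant of the distributed load: 6.11 × 6.1 = 37.271 kip at 9.25 ft from A.
Moments about A: C_y·6.9 − 35·9.4 − 120.2 − (6.11·6.1)·9.25 − 10·4.5 = 0 → C_y = 838.95675/6.9 = 121.588 ≈ 121.6 kip.
ΣF_y = 0: A_y + 121.588 − 35 − 6.11·6.1 − 10 = 0 → A_y = -39.32 kip.
ΣF_x = 0: no horizontal applied forces, so A_x = 0.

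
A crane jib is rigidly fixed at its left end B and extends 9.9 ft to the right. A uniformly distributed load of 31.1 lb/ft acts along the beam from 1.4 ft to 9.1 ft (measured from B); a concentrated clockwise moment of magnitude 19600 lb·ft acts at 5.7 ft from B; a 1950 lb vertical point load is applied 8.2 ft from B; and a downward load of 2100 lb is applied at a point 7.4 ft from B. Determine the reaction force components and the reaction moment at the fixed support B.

Resultant of the distributed load: 31.1 × 7.7 = 239.47 lb at 5.25 ft from B.
ΣF_x = 0: B_x = 0.
ΣF_y = 0: B_y − 31.1·7.7 − 1950 − 2100 = 0 → B_y = 4289 lb.
ΣM about B: M_B − (31.1·7.7)·5.25 − 19600 − 1950·8.2 − 2100·7.4 = 0 → M_B = 52390 lb·ft.

B_x = 0, B_y = 4289 lb, M_B = 52390 lb·ft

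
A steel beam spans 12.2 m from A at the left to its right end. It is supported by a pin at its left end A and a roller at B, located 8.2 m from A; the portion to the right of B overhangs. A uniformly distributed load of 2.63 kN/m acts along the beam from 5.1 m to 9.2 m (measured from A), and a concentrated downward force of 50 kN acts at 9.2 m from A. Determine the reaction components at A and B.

Resultant of the distributed load: 2.63 × 4.1 = 10.783 kN at 7.15 m from A.
Moments about A: B_y·8.2 − (2.63·4.1)·7.15 − 50·9.2 = 0 → B_y = 537.09845/8.2 = 65.4998 ≈ 65.50 kN.
ΣF_y = 0: A_y + 65.4998 − 2.63·4.1 − 50 = 0 → A_y = -4.717 kN.
ΣF_x = 0: no horizontal applied forces, so A_x = 0.

A_x = 0, A_y = -4.717 kN, B_y = 65.50 kN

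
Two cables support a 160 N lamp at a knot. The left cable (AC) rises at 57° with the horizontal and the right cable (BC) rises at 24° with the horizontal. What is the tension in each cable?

T_AC = 148.0 N, T_BC = 88.23 N

ΣF_x = 0: −T_AC·cos57° + T_BC·cos24° = 0 → T_BC = 0.596182·T_AC.
ΣF_y = 0: T_AC·sin57° + T_BC·sin24° = 160.
Substitute: T_AC·(0.838671 + 0.596182·0.406737) = 160 → T_AC = 147.989 ≈ 148.0 N.
Then T_BC = 0.596182 × 147.989 = 88.23 N.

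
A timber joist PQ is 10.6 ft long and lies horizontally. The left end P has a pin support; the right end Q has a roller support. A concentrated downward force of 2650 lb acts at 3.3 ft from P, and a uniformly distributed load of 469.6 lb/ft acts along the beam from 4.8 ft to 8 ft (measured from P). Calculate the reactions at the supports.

P_x = 0, P_y = 2420 lb, Q_y = 1732 lb

Resultant of the distributed load: 469.6 × 3.2 = 1502.72 lb at 6.4 ft from P.
Moments about P: Q_y·10.6 − 2650·3.3 − (469.6·3.2)·6.4 = 0 → Q_y = 18362.408/10.6 = 1732.3 ≈ 1732 lb.
ΣF_y = 0: P_y + 1732.3 − 2650 − 469.6·3.2 = 0 → P_y = 2420 lb.
ΣF_x = 0: no horizontal applied forces, so P_x = 0.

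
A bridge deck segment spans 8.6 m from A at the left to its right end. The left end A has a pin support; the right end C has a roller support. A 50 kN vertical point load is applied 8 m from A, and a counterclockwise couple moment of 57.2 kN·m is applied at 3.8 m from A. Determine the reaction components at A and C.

A_x = 0, A_y = 10.14 kN, C_y = 39.86 kN

Moments about A: C_y·8.6 − 50·8 + 57.2 = 0 → C_y = 342.8/8.6 = 39.8605 ≈ 39.86 kN.
ΣF_y = 0: A_y + 39.8605 − 50 = 0 → A_y = 10.14 kN.
ΣF_x = 0: no horizontal applied forces, so A_x = 0.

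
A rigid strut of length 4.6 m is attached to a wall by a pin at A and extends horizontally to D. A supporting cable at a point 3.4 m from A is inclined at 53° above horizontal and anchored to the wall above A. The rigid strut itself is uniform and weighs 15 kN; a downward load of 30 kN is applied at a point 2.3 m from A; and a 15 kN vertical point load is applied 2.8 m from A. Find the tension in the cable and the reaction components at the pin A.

T = 53.58 kN, A_x = 32.25 kN, A_y = 17.21 kN

ΣM about A: T·sin53°·3.4 − 15·2.3 − 30·2.3 − 15·2.8 = 0 → T = 145.5/(3.4·0.798636) = 53.584 ≈ 53.58 kN.
ΣF_x = 0: A_x − T·cos53° = 0 → A_x = 53.584 × 0.601815 = 32.25 kN.
ΣF_y = 0: A_y + T·sin53° − 15 − 30 − 15 = 0 → A_y = 60 − 53.584 × 0.798636 = 17.21 kN.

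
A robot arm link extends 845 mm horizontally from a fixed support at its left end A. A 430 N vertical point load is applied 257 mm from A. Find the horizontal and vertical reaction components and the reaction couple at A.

A_x = 0, A_y = 430.0 N, M_A = 110500 N·mm

ΣF_x = 0: A_x = 0.
ΣF_y = 0: A_y − 430 = 0 → A_y = 430.0 N.
ΣM about A: M_A − 430·257 = 0 → M_A = 110500 N·mm.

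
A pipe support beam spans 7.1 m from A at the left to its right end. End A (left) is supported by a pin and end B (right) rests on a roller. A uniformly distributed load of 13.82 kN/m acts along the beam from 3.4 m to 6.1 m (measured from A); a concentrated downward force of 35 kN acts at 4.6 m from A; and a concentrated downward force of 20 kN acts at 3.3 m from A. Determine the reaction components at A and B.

Resultant of the distributed load: 13.82 × 2.7 = 37.314 kN at 4.75 m from A.
Taking moments about A: B_y·7.1 − (13.82·2.7)·4.75 − 35·4.6 − 20·3.3 = 0 → B_y = 404.2415/7.1 = 56.9354 ≈ 56.94 kN.
ΣF_y = 0: A_y + 56.9354 − 13.82·2.7 − 35 − 20 = 0 → A_y = 35.38 kN.
ΣF_x = 0: no horizontal applied forces, so A_x = 0.

A_x = 0, A_y = 35.38 kN, B_y = 56.94 kN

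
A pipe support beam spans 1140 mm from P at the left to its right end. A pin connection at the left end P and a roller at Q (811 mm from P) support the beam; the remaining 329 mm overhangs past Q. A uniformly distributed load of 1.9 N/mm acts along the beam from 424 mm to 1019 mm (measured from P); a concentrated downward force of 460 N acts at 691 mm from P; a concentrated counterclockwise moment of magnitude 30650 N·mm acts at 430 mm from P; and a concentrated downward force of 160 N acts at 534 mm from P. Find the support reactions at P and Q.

P_x = 0, P_y = 285.3 N, Q_y = 1465 N

Resultant of the distributed load: 1.9 × 595 = 1130.5 N at 721.5 mm from P.
Taking moments about P: Q_y·811 − (1.9·595)·721.5 − 460·691 + 30650 − 160·534 = 0 → Q_y = 1188305.75/811 = 1465.24 ≈ 1465 N.
ΣF_y = 0: P_y + 1465.24 − 1.9·595 − 460 − 160 = 0 → P_y = 285.3 N.
ΣF_x = 0: no horizontal applied forces, so P_x = 0.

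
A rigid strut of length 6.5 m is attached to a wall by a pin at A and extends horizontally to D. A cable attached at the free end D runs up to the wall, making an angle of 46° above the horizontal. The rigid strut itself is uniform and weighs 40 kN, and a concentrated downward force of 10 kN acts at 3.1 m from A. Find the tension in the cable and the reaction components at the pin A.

ΣM about A: T·sin46°·6.5 − 40·3.25 − 10·3.1 = 0 → T = 161/(6.5·0.71934) = 34.4333 ≈ 34.43 kN.
ΣF_x = 0: A_x − T·cos46° = 0 → A_x = 34.4333 × 0.694658 = 23.92 kN.
ΣF_y = 0: A_y + T·sin46° − 40 − 10 = 0 → A_y = 50 − 34.4333 × 0.71934 = 25.23 kN.

T = 34.43 kN, A_x = 23.92 kN, A_y = 25.23 kN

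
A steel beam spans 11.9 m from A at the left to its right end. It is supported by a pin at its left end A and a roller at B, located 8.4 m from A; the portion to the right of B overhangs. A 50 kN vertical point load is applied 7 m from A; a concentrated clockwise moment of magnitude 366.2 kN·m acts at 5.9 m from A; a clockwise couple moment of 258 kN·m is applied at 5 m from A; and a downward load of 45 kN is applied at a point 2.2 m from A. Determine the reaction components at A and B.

A_x = 0, A_y = -32.76 kN, B_y = 127.8 kN

ΣM about A: B_y·8.4 − 50·7 − 366.2 − 258 − 45·2.2 = 0 → B_y = 1073.2/8.4 = 127.762 ≈ 127.8 kN.
ΣF_y = 0: A_y + 127.762 − 50 − 45 = 0 → A_y = -32.76 kN.
ΣF_x = 0: no horizontal applied forces, so A_x = 0.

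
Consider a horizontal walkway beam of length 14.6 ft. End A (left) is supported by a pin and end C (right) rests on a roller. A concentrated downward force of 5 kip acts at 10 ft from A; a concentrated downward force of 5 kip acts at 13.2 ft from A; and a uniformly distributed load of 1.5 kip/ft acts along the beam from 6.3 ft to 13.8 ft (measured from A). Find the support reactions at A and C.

A_x = 0, A_y = 5.561 kip, C_y = 15.69 kip

Resultant of the distributed load: 1.5 × 7.5 = 11.25 kip at 10.05 ft from A.
Taking moments about A: C_y·14.6 − 5·10 − 5·13.2 − (1.5·7.5)·10.05 = 0 → C_y = 229.0625/14.6 = 15.6892 ≈ 15.69 kip.
ΣF_y = 0: A_y + 15.6892 − 5 − 5 − 1.5·7.5 = 0 → A_y = 5.561 kip.
ΣF_x = 0: no horizontal applied forces, so A_x = 0.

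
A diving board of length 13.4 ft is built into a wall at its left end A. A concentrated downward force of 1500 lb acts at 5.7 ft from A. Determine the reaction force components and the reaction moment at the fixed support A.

A_x = 0, A_y = 1500 lb, M_A = 8550 lb·ft

ΣF_x = 0: A_x = 0.
ΣF_y = 0: A_y − 1500 = 0 → A_y = 1500 lb.
ΣM about A: M_A − 1500·5.7 = 0 → M_A = 8550 lb·ft.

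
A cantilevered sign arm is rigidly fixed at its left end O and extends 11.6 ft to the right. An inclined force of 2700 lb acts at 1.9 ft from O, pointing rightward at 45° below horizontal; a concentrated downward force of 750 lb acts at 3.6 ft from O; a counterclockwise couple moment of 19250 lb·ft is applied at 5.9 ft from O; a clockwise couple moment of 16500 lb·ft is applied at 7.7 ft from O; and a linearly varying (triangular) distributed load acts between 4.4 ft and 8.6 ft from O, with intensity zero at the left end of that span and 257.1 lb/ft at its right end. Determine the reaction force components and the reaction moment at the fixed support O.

Resultant of the triangular load: ½ × 257.1 × 4.2 = 539.91 lb, acting at 7.2 ft from O (one-third of the span from the peak).
ΣF_x = 0: O_x + 2700·cos45° = 0 → O_x = -1909 lb.
ΣF_y = 0: O_y − 2700·sin45° − 750 − ½·257.1·4.2 = 0 → O_y = 3199 lb.
ΣM about O: M_O − 2700·sin45°·1.9 − 750·3.6 + 19250 − 16500 − (½·257.1·4.2)·7.2 = 0 → M_O = 7465 lb·ft.

O_x = -1909 lb, O_y = 3199 lb, M_O = 7465 lb·ft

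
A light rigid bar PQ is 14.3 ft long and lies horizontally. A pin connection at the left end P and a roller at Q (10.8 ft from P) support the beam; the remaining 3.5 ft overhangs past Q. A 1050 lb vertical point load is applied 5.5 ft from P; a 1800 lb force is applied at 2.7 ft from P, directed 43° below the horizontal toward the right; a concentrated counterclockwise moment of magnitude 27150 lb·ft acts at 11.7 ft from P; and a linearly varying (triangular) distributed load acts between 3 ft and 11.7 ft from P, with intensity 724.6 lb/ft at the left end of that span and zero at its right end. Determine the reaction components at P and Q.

Resultant of the triangular load: ½ × 724.6 × 8.7 = 3152.01 lb, acting at 5.9 ft from P (one-third of the span from the peak).
ΣM about P: Q_y·10.8 − 1050·5.5 − 1800·sin43°·2.7 + 27150 − (½·724.6·8.7)·5.9 = 0 → Q_y = 536.371/10.8 = 49.664 ≈ 49.66 lb.
ΣF_y = 0: P_y + 49.664 − 1050 − 1800·sin43° − ½·724.6·8.7 = 0 → P_y = 5380 lb.
ΣF_x = 0: P_x + 1800·cos43° = 0 → P_x = -1316 lb.

P_x = -1316 lb, P_y = 5380 lb, Q_y = 49.66 lb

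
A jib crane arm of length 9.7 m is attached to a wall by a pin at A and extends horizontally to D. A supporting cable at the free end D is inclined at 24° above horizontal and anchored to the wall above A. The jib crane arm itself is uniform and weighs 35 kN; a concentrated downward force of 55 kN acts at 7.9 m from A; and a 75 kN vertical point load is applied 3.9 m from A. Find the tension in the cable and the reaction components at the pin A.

T = 227.3 kN, A_x = 207.6 kN, A_y = 72.55 kN

ΣM about A: T·sin24°·9.7 − 35·4.85 − 55·7.9 − 75·3.9 = 0 → T = 896.75/(9.7·0.406737) = 227.293 ≈ 227.3 kN.
ΣF_x = 0: A_x − T·cos24° = 0 → A_x = 227.293 × 0.913545 = 207.6 kN.
ΣF_y = 0: A_y + T·sin24° − 35 − 55 − 75 = 0 → A_y = 165 − 227.293 × 0.406737 = 72.55 kN.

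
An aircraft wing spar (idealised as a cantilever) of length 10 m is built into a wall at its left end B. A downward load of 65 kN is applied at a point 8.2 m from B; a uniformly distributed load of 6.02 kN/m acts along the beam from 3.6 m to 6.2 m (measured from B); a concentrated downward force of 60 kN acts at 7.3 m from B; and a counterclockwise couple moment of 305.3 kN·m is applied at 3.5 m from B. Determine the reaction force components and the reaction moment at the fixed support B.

Resultant of the distributed load: 6.02 × 2.6 = 15.652 kN at 4.9 m from B.
ΣF_x = 0: B_x = 0.
ΣF_y = 0: B_y − 65 − 6.02·2.6 − 60 = 0 → B_y = 140.7 kN.
ΣM about B: M_B − 65·8.2 − (6.02·2.6)·4.9 − 60·7.3 + 305.3 = 0 → M_B = 742.4 kN·m.

B_x = 0, B_y = 140.7 kN, M_B = 742.4 kN·m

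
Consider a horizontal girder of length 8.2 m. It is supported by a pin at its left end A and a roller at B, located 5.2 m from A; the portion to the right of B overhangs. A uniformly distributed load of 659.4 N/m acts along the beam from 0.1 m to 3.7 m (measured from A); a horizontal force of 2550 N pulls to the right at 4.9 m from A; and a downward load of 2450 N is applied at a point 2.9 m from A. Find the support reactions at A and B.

Resultant of the distributed load: 659.4 × 3.6 = 2373.84 N at 1.9 m from A.
ΣM about A: B_y·5.2 − (659.4·3.6)·1.9 − 2450·2.9 = 0 → B_y = 11615.296/5.2 = 2233.71 ≈ 2234 N.
ΣF_y = 0: A_y + 2233.71 − 659.4·3.6 − 2450 = 0 → A_y = 2590 N.
ΣF_x = 0: A_x + 2550 = 0 → A_x = -2550 N.

A_x = -2550 N, A_y = 2590 N, B_y = 2234 N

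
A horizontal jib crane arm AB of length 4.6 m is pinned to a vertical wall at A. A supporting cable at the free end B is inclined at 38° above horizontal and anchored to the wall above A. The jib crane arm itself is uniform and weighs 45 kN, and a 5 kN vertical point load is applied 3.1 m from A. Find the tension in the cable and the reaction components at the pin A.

ΣM about A: T·sin38°·4.6 − 45·2.3 − 5·3.1 = 0 → T = 119/(4.6·0.615661) = 42.0192 ≈ 42.02 kN.
ΣF_x = 0: A_x − T·cos38° = 0 → A_x = 42.0192 × 0.788011 = 33.11 kN.
ΣF_y = 0: A_y + T·sin38° − 45 − 5 = 0 → A_y = 50 − 42.0192 × 0.615661 = 24.13 kN.

T = 42.02 kN, A_x = 33.11 kN, A_y = 24.13 kN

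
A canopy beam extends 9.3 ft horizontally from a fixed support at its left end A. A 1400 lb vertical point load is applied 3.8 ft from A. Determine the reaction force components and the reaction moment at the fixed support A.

A_x = 0, A_y = 1400 lb, M_A = 5320 lb·ft

ΣF_x = 0: A_x = 0.
ΣF_y = 0: A_y − 1400 = 0 → A_y = 1400 lb.
ΣM about A: M_A − 1400·3.8 = 0 → M_A = 5320 lb·ft.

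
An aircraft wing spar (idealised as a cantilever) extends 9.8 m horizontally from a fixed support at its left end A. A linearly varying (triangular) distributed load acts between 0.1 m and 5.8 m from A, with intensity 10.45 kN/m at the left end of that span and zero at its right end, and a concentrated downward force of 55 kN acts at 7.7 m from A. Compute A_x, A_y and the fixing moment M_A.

Resultant of the triangular load: ½ × 10.45 × 5.7 = 29.7825 kN, acting at 2 m from A (one-third of the span from the peak).
ΣF_x = 0: A_x = 0.
ΣF_y = 0: A_y − ½·10.45·5.7 − 55 = 0 → A_y = 84.78 kN.
ΣM about A: M_A − (½·10.45·5.7)·2 − 55·7.7 = 0 → M_A = 483.1 kN·m.

A_x = 0, A_y = 84.78 kN, M_A = 483.1 kN·m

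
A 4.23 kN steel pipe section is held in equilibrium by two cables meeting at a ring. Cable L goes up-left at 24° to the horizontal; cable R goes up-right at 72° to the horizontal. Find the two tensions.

ΣF_x = 0: −T_L·cos24° + T_R·cos72° = 0 → T_R = 2.9563·T_L.
ΣF_y = 0: T_L·sin24° + T_R·sin72° = 4.23.
Substitute: T_L·(0.406737 + 2.9563·0.951057) = 4.23 → T_L = 1.31434 ≈ 1.314 kN.
Then T_R = 2.9563 × 1.31434 = 3.886 kN.

T_L = 1.314 kN, T_R = 3.886 kN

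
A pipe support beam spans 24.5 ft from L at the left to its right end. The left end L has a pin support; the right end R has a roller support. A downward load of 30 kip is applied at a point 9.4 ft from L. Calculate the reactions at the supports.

Taking moments about L: R_y·24.5 − 30·9.4 = 0 → R_y = 282/24.5 = 11.5102 ≈ 11.51 kip.
ΣF_y = 0: L_y + 11.5102 − 30 = 0 → L_y = 18.49 kip.
ΣF_x = 0: no horizontal applied forces, so L_x = 0.

L_x = 0, L_y = 18.49 kip, R_y = 11.51 kip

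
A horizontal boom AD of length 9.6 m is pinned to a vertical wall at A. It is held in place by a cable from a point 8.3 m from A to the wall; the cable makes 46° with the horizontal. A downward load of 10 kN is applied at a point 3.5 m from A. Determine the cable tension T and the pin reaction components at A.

T = 5.862 kN, A_x = 4.072 kN, A_y = 5.783 kN

ΣM about A: T·sin46°·8.3 − 10·3.5 = 0 → T = 35/(8.3·0.71934) = 5.86213 ≈ 5.862 kN.
ΣF_x = 0: A_x − T·cos46° = 0 → A_x = 5.86213 × 0.694658 = 4.072 kN.
ΣF_y = 0: A_y + T·sin46° − 10 = 0 → A_y = 10 − 5.86213 × 0.71934 = 5.783 kN.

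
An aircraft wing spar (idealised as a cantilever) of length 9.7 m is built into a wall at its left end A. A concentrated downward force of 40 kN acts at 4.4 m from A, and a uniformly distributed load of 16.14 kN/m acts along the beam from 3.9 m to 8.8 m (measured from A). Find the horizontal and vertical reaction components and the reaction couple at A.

Resultant of the distributed load: 16.14 × 4.9 = 79.086 kN at 6.35 m from A.
ΣF_x = 0: A_x = 0.
ΣF_y = 0: A_y − 40 − 16.14·4.9 = 0 → A_y = 119.1 kN.
ΣM about A: M_A − 40·4.4 − (16.14·4.9)·6.35 = 0 → M_A = 678.2 kN·m.

A_x = 0, A_y = 119.1 kN, M_A = 678.2 kN·m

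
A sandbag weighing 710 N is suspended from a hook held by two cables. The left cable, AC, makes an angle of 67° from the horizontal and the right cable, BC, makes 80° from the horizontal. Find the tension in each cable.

ΣF_x = 0: −T_AC·cos67° + T_BC·cos80° = 0 → T_BC = 2.25013·T_AC.
ΣF_y = 0: T_AC·sin67° + T_BC·sin80° = 710.
Substitute: T_AC·(0.920505 + 2.25013·0.984808) = 710 → T_AC = 226.371 ≈ 226.4 N.
Then T_BC = 2.25013 × 226.371 = 509.4 N.

T_AC = 226.4 N, T_BC = 509.4 N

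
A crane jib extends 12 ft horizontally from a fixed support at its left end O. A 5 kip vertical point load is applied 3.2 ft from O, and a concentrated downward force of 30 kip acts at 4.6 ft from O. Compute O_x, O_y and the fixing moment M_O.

ΣF_x = 0: O_x = 0.
ΣF_y = 0: O_y − 5 − 30 = 0 → O_y = 35.00 kip.
ΣM about O: M_O − 5·3.2 − 30·4.6 = 0 → M_O = 154.0 kip·ft.

O_x = 0, O_y = 35.00 kip, M_O = 154.0 kip·ft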